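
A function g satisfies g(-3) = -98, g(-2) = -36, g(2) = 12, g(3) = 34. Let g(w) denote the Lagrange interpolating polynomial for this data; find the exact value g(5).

174

L_0(5) = (7)·(3)·(2)/[(-1)·(-5)·(-6)] = -7/5
L_1(5) = (8)·(3)·(2)/[(1)·(-4)·(-5)] = 12/5
L_2(5) = (8)·(7)·(2)/[(5)·(4)·(-1)] = -28/5
L_3(5) = (8)·(7)·(3)/[(6)·(5)·(1)] = 28/5
Sum: (-98)·(-7/5) + (-36)·(12/5) + 12·(-28/5) + 34·(28/5) = 174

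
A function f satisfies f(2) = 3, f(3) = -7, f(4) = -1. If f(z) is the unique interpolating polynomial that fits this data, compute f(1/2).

48

L_0(1/2) = (-5/2)·(-7/2)/[(-1)·(-2)] = 35/8
L_1(1/2) = (-3/2)·(-7/2)/[(1)·(-1)] = -21/4
L_2(1/2) = (-3/2)·(-5/2)/[(2)·(1)] = 15/8
Sum: 3·(35/8) + (-7)·(-21/4) + (-1)·(15/8) = 48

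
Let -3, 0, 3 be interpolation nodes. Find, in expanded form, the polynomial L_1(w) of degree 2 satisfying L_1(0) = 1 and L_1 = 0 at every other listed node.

L_1(w) = -(1/9)w^2 + 1

L_1(w) = (w + 3)(w - 3) / [(3)·(-3)]
       = (w^2 - 9) / (-9)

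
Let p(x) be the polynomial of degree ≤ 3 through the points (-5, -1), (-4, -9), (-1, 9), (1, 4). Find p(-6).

Evaluate each Lagrange basis at x = -6:
L_0(-6) = (-2)·(-5)·(-7)/[(-1)·(-4)·(-6)] = 35/12
L_1(-6) = (-1)·(-5)·(-7)/[(1)·(-3)·(-5)] = -7/3
L_2(-6) = (-1)·(-2)·(-7)/[(4)·(3)·(-2)] = 7/12
L_3(-6) = (-1)·(-2)·(-5)/[(6)·(5)·(2)] = -1/6
Sum: (-1)·(35/12) + (-9)·(-7/3) + 9·(7/12) + 4·(-1/6) = 68/3

68/3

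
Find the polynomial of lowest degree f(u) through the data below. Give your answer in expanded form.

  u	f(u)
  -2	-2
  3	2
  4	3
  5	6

f(u) = (29/210)u^3 - (23/35)u^2 + (103/210)u + 19/7

L_0(u) = (u - 3)(u - 4)(u - 5) / [-210] = -(1/210)u^3 + (2/35)u^2 - (47/210)u + 2/7
L_1(u) = (u + 2)(u - 4)(u - 5) / [10] = (1/10)u^3 - (7/10)u^2 + (1/5)u + 4
L_2(u) = (u + 2)(u - 3)(u - 5) / [-6] = -(1/6)u^3 + u^2 + (1/6)u - 5
L_3(u) = (u + 2)(u - 3)(u - 4) / [14] = (1/14)u^3 - (5/14)u^2 - (1/7)u + 12/7
f(u) = (-2)·L_0 + 2·L_1 + 3·L_2 + 6·L_3
  (-2)·L_0(u) = (1/105)u^3 - (4/35)u^2 + (47/105)u - 4/7
  2·L_1(u) = (1/5)u^3 - (7/5)u^2 + (2/5)u + 8
  3·L_2(u) = -(1/2)u^3 + 3u^2 + (1/2)u - 15
  6·L_3(u) = (3/7)u^3 - (15/7)u^2 - (6/7)u + 72/7
Adding term by term: (29/210)u^3 - (23/35)u^2 + (103/210)u + 19/7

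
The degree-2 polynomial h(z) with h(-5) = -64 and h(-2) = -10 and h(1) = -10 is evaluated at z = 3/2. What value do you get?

Using Newton's divided-difference form:
h[-5,-2] = (-10 - (-64)) / (-2 - (-5)) = 18
h[-2,1] = (-10 - (-10)) / (1 - (-2)) = 0
h[-5,-2,1] = (0 - 18) / (1 - (-5)) = -3
h(3/2) = -64 + 18·(13/2) + (-3)·(13/2)·(7/2) = -61/4

-61/4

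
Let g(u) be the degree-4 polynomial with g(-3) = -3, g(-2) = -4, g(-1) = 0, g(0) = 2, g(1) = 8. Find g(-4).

L_0(-4) = (-2)·(-3)·(-4)·(-5)/[(-1)·(-2)·(-3)·(-4)] = 5
L_1(-4) = (-1)·(-3)·(-4)·(-5)/[(1)·(-1)·(-2)·(-3)] = -10
L_2(-4) = (-1)·(-2)·(-4)·(-5)/[(2)·(1)·(-1)·(-2)] = 10
L_3(-4) = (-1)·(-2)·(-3)·(-5)/[(3)·(2)·(1)·(-1)] = -5
L_4(-4) = (-1)·(-2)·(-3)·(-4)/[(4)·(3)·(2)·(1)] = 1
Sum: (-3)·(5) + (-4)·(-10) + 0 + 2·(-5) + 8·(1) = 23

23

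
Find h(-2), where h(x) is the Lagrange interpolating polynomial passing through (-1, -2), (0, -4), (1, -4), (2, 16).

L_0(-2) = (-2)·(-3)·(-4)/[(-1)·(-2)·(-3)] = 4
L_1(-2) = (-1)·(-3)·(-4)/[(1)·(-1)·(-2)] = -6
L_2(-2) = (-1)·(-2)·(-4)/[(2)·(1)·(-1)] = 4
L_3(-2) = (-1)·(-2)·(-3)/[(3)·(2)·(1)] = -1
Sum: (-2)·(4) + (-4)·(-6) + (-4)·(4) + 16·(-1) = -16

-16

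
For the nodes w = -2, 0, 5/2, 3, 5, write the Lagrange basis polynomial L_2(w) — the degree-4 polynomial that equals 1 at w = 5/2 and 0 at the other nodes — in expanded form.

L_2(w) = (w + 2)w(w - 3)(w - 5) / [(9/2)·(5/2)·(-1/2)·(-5/2)]
       = (w^4 - 6w^3 - w^2 + 30w) / (225/16)

L_2(w) = (16/225)w^4 - (32/75)w^3 - (16/225)w^2 + (32/15)w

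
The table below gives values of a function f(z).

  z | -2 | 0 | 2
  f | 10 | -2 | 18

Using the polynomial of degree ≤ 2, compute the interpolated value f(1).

L_0(1) = (1)·(-1)/[(-2)·(-4)] = -1/8
L_1(1) = (3)·(-1)/[(2)·(-2)] = 3/4
L_2(1) = (3)·(1)/[(4)·(2)] = 3/8
Sum: 10·(-1/8) + (-2)·(3/4) + 18·(3/8) = 4

4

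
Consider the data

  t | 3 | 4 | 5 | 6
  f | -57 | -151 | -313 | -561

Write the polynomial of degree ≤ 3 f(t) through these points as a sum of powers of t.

f(t) = -3t^3 + 2t^2 + 3t - 3

L_0(t) = (t - 4)(t - 5)(t - 6) / [-6] = -(1/6)t^3 + (5/2)t^2 - (37/3)t + 20
L_1(t) = (t - 3)(t - 5)(t - 6) / [2] = (1/2)t^3 - 7t^2 + (63/2)t - 45
L_2(t) = (t - 3)(t - 4)(t - 6) / [-2] = -(1/2)t^3 + (13/2)t^2 - 27t + 36
L_3(t) = (t - 3)(t - 4)(t - 5) / [6] = (1/6)t^3 - 2t^2 + (47/6)t - 10
f(t) = (-57)·L_0 + (-151)·L_1 + (-313)·L_2 + (-561)·L_3
  (-57)·L_0(t) = (19/2)t^3 - (285/2)t^2 + 703t - 1140
  (-151)·L_1(t) = -(151/2)t^3 + 1057t^2 - (9513/2)t + 6795
  (-313)·L_2(t) = (313/2)t^3 - (4069/2)t^2 + 8451t - 11268
  (-561)·L_3(t) = -(187/2)t^3 + 1122t^2 - (8789/2)t + 5610
Adding term by term: -3t^3 + 2t^2 + 3t - 3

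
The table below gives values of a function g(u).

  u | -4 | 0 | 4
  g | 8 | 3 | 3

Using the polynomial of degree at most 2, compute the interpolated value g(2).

19/8

Evaluate each Lagrange basis at u = 2:
L_0(2) = (2)·(-2)/[(-4)·(-8)] = -1/8
L_1(2) = (6)·(-2)/[(4)·(-4)] = 3/4
L_2(2) = (6)·(2)/[(8)·(4)] = 3/8
Sum: 8·(-1/8) + 3·(3/4) + 3·(3/8) = 19/8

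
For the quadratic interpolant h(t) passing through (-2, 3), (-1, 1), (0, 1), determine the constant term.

Build the Lagrange basis polynomials:
L_0(t) = (t + 1)t / [2] = (1/2)t^2 + (1/2)t
L_1(t) = (t + 2)t / [-1] = -t^2 - 2t
L_2(t) = (t + 2)(t + 1) / [2] = (1/2)t^2 + (3/2)t + 1
h(t) = 3·L_0 + 1·L_1 + 1·L_2
Only the constant term is needed; take it from each L_i and combine:
3·(0) + 1·(0) + 1·(1) = 1

1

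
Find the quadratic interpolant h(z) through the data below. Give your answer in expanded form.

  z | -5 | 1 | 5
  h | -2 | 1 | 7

h(z) = (1/10)z^2 + (9/10)z

Build the Lagrange basis polynomials:
L_0(z) = (z - 1)(z - 5) / [60] = (1/60)z^2 - (1/10)z + 1/12
L_1(z) = (z + 5)(z - 5) / [-24] = -(1/24)z^2 + 25/24
L_2(z) = (z + 5)(z - 1) / [40] = (1/40)z^2 + (1/10)z - 1/8
h(z) = (-2)·L_0 + 1·L_1 + 7·L_2
  (-2)·L_0(z) = -(1/30)z^2 + (1/5)z - 1/6
  1·L_1(z) = -(1/24)z^2 + 25/24
  7·L_2(z) = (7/40)z^2 + (7/10)z - 7/8
Adding term by term: (1/10)z^2 + (9/10)z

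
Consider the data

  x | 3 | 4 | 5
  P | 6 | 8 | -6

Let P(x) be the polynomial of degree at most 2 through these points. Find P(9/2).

3

Evaluate each Lagrange basis at x = 9/2:
L_0(9/2) = (1/2)·(-1/2)/[(-1)·(-2)] = -1/8
L_1(9/2) = (3/2)·(-1/2)/[(1)·(-1)] = 3/4
L_2(9/2) = (3/2)·(1/2)/[(2)·(1)] = 3/8
Sum: 6·(-1/8) + 8·(3/4) + (-6)·(3/8) = 3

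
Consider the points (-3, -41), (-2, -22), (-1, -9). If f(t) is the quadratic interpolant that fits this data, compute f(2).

Using Newton's divided-difference form:
f[-3,-2] = (-22 - (-41)) / (-2 - (-3)) = 19
f[-2,-1] = (-9 - (-22)) / (-1 - (-2)) = 13
f[-3,-2,-1] = (13 - 19) / (-1 - (-3)) = -3
f(2) = -41 + 19·(5) + (-3)·(5)·(4) = -6

-6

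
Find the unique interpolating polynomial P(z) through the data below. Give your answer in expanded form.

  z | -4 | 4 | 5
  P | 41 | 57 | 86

P(z) = 3z^2 + 2z + 1

Build the Lagrange basis polynomials:
L_0(z) = (z - 4)(z - 5) / [72] = (1/72)z^2 - (1/8)z + 5/18
L_1(z) = (z + 4)(z - 5) / [-8] = -(1/8)z^2 + (1/8)z + 5/2
L_2(z) = (z + 4)(z - 4) / [9] = (1/9)z^2 - 16/9
P(z) = 41·L_0 + 57·L_1 + 86·L_2
  41·L_0(z) = (41/72)z^2 - (41/8)z + 205/18
  57·L_1(z) = -(57/8)z^2 + (57/8)z + 285/2
  86·L_2(z) = (86/9)z^2 - 1376/9
Adding term by term: 3z^2 + 2z + 1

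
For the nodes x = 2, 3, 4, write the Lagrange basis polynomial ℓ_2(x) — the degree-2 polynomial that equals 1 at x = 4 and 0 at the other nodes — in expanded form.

ℓ_2(x) = (1/2)x^2 - (5/2)x + 3

ℓ_2(x) = (x - 2)(x - 3) / [(2)·(1)]
       = (x^2 - 5x + 6) / (2)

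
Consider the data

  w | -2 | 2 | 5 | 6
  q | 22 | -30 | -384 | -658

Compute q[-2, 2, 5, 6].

q[-2,2] = (-30 - 22) / (2 - (-2)) = -13
q[2,5] = (-384 - (-30)) / (5 - 2) = -118
q[5,6] = (-658 - (-384)) / (6 - 5) = -274
q[-2,2,5] = (-118 - (-13)) / (5 - (-2)) = -15
q[2,5,6] = (-274 - (-118)) / (6 - 2) = -39
q[-2,2,5,6] = (-39 - (-15)) / (6 - (-2)) = -3

-3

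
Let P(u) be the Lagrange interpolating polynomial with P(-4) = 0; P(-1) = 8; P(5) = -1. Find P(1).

Evaluate each Lagrange basis at u = 1:
L_0(1) = (2)·(-4)/[(-3)·(-9)] = -8/27
L_1(1) = (5)·(-4)/[(3)·(-6)] = 10/9
L_2(1) = (5)·(2)/[(9)·(6)] = 5/27
Sum: 0 + 8·(10/9) + (-1)·(5/27) = 235/27

235/27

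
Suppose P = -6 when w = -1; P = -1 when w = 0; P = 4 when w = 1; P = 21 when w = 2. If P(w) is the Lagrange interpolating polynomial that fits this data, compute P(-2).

Evaluate each Lagrange basis at w = -2:
L_0(-2) = (-2)·(-3)·(-4)/[(-1)·(-2)·(-3)] = 4
L_1(-2) = (-1)·(-3)·(-4)/[(1)·(-1)·(-2)] = -6
L_2(-2) = (-1)·(-2)·(-4)/[(2)·(1)·(-1)] = 4
L_3(-2) = (-1)·(-2)·(-3)/[(3)·(2)·(1)] = -1
Sum: (-6)·(4) + (-1)·(-6) + 4·(4) + 21·(-1) = -23

-23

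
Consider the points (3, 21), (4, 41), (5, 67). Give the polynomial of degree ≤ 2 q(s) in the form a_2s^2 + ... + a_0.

Newton's divided differences:
q[3,4] = (41 - 21) / (4 - 3) = 20
q[4,5] = (67 - 41) / (5 - 4) = 26
q[3,4,5] = (26 - 20) / (5 - 3) = 3
q(s) = 21 + 20·(s - 3) + 3·(s - 3)(s - 4)
Expanding: q(s) = 3s^2 - s - 3

q(s) = 3s^2 - s - 3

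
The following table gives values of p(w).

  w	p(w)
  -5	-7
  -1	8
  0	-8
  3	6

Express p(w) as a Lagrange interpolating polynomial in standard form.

p(w) = (547/480)w^3 + (231/80)w^2 - (6841/480)w - 8

L_0(w) = (w + 1)w(w - 3) / [-160] = -(1/160)w^3 + (1/80)w^2 + (3/160)w
L_1(w) = (w + 5)w(w - 3) / [16] = (1/16)w^3 + (1/8)w^2 - (15/16)w
L_2(w) = (w + 5)(w + 1)(w - 3) / [-15] = -(1/15)w^3 - (1/5)w^2 + (13/15)w + 1
L_3(w) = (w + 5)(w + 1)w / [96] = (1/96)w^3 + (1/16)w^2 + (5/96)w
p(w) = (-7)·L_0 + 8·L_1 + (-8)·L_2 + 6·L_3
  (-7)·L_0(w) = (7/160)w^3 - (7/80)w^2 - (21/160)w
  8·L_1(w) = (1/2)w^3 + w^2 - (15/2)w
  (-8)·L_2(w) = (8/15)w^3 + (8/5)w^2 - (104/15)w - 8
  6·L_3(w) = (1/16)w^3 + (3/8)w^2 + (5/16)w
Adding term by term: (547/480)w^3 + (231/80)w^2 - (6841/480)w - 8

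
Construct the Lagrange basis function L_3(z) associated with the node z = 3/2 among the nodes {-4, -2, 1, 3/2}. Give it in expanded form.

L_3(z) = (z + 4)(z + 2)(z - 1) / [(11/2)·(7/2)·(1/2)]
       = (z^3 + 5z^2 + 2z - 8) / (77/8)

L_3(z) = (8/77)z^3 + (40/77)z^2 + (16/77)z - 64/77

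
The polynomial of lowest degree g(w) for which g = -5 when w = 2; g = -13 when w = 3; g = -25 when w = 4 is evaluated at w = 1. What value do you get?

L_0(1) = (-2)·(-3)/[(-1)·(-2)] = 3
L_1(1) = (-1)·(-3)/[(1)·(-1)] = -3
L_2(1) = (-1)·(-2)/[(2)·(1)] = 1
Sum: (-5)·(3) + (-13)·(-3) + (-25)·(1) = -1

-1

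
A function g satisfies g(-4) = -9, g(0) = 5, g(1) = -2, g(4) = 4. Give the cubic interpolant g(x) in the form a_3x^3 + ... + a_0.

Newton's divided differences:
g[-4,0] = (5 - (-9)) / (0 - (-4)) = 7/2
g[0,1] = (-2 - 5) / (1 - 0) = -7
g[1,4] = (4 - (-2)) / (4 - 1) = 2
g[-4,0,1] = (-7 - 7/2) / (1 - (-4)) = -21/10
g[0,1,4] = (2 - (-7)) / (4 - 0) = 9/4
g[-4,0,1,4] = (9/4 - (-21/10)) / (4 - (-4)) = 87/160
g(x) = -9 + (7/2)·(x + 4) + (-21/10)·(x + 4)x + (87/160)·(x + 4)x(x - 1)
Expanding: g(x) = (87/160)x^3 - (15/32)x^2 - (283/40)x + 5

g(x) = (87/160)x^3 - (15/32)x^2 - (283/40)x + 5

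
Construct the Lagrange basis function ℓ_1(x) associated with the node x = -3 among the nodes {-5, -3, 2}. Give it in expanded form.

ℓ_1(x) = (x + 5)(x - 2) / [(2)·(-5)]
       = (x^2 + 3x - 10) / (-10)

ℓ_1(x) = -(1/10)x^2 - (3/10)x + 1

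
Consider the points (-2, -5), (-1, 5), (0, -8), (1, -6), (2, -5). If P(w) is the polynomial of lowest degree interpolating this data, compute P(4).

-340

Evaluate each Lagrange basis at w = 4:
L_0(4) = (5)·(4)·(3)·(2)/[(-1)·(-2)·(-3)·(-4)] = 5
L_1(4) = (6)·(4)·(3)·(2)/[(1)·(-1)·(-2)·(-3)] = -24
L_2(4) = (6)·(5)·(3)·(2)/[(2)·(1)·(-1)·(-2)] = 45
L_3(4) = (6)·(5)·(4)·(2)/[(3)·(2)·(1)·(-1)] = -40
L_4(4) = (6)·(5)·(4)·(3)/[(4)·(3)·(2)·(1)] = 15
Sum: (-5)·(5) + 5·(-24) + (-8)·(45) + (-6)·(-40) + (-5)·(15) = -340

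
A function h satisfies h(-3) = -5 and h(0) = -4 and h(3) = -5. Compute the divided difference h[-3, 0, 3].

h[-3,0] = (-4 - (-5)) / (0 - (-3)) = 1/3
h[0,3] = (-5 - (-4)) / (3 - 0) = -1/3
h[-3,0,3] = (-1/3 - 1/3) / (3 - (-3)) = -1/9

-1/9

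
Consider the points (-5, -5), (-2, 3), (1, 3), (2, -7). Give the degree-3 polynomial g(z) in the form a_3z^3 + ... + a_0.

g(z) = -(37/126)z^3 - (139/63)z^2 - (167/126)z + 430/63

L_0(z) = (z + 2)(z - 1)(z - 2) / [-126] = -(1/126)z^3 + (1/126)z^2 + (2/63)z - 2/63
L_1(z) = (z + 5)(z - 1)(z - 2) / [36] = (1/36)z^3 + (1/18)z^2 - (13/36)z + 5/18
L_2(z) = (z + 5)(z + 2)(z - 2) / [-18] = -(1/18)z^3 - (5/18)z^2 + (2/9)z + 10/9
L_3(z) = (z + 5)(z + 2)(z - 1) / [28] = (1/28)z^3 + (3/14)z^2 + (3/28)z - 5/14
g(z) = (-5)·L_0 + 3·L_1 + 3·L_2 + (-7)·L_3
  (-5)·L_0(z) = (5/126)z^3 - (5/126)z^2 - (10/63)z + 10/63
  3·L_1(z) = (1/12)z^3 + (1/6)z^2 - (13/12)z + 5/6
  3·L_2(z) = -(1/6)z^3 - (5/6)z^2 + (2/3)z + 10/3
  (-7)·L_3(z) = -(1/4)z^3 - (3/2)z^2 - (3/4)z + 5/2
Adding term by term: -(37/126)z^3 - (139/63)z^2 - (167/126)z + 430/63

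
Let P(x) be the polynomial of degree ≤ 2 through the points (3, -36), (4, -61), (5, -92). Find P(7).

Using Newton's divided-difference form:
P[3,4] = (-61 - (-36)) / (4 - 3) = -25
P[4,5] = (-92 - (-61)) / (5 - 4) = -31
P[3,4,5] = (-31 - (-25)) / (5 - 3) = -3
P(7) = -36 + (-25)·(4) + (-3)·(4)·(3) = -172

-172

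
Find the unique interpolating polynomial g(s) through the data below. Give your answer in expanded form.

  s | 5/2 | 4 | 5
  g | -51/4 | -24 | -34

g(s) = -s^2 - s - 4

Newton's divided differences:
g[5/2,4] = (-24 - (-51/4)) / (4 - 5/2) = -15/2
g[4,5] = (-34 - (-24)) / (5 - 4) = -10
g[5/2,4,5] = (-10 - (-15/2)) / (5 - 5/2) = -1
g(s) = -51/4 + (-15/2)·(s - 5/2) + (-1)·(s - 5/2)(s - 4)
Expanding: g(s) = -s^2 - s - 4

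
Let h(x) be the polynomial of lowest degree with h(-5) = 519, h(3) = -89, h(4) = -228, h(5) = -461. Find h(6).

-812

L_0(6) = (3)·(2)·(1)/[(-8)·(-9)·(-10)] = -1/120
L_1(6) = (11)·(2)·(1)/[(8)·(-1)·(-2)] = 11/8
L_2(6) = (11)·(3)·(1)/[(9)·(1)·(-1)] = -11/3
L_3(6) = (11)·(3)·(2)/[(10)·(2)·(1)] = 33/10
Sum: 519·(-1/120) + (-89)·(11/8) + (-228)·(-11/3) + (-461)·(33/10) = -812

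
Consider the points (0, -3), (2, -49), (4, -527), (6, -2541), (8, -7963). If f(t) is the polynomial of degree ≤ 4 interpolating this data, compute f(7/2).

-1279/4

L_0(7/2) = (3/2)·(-1/2)·(-5/2)·(-9/2)/[(-2)·(-4)·(-6)·(-8)] = -45/2048
L_1(7/2) = (7/2)·(-1/2)·(-5/2)·(-9/2)/[(2)·(-2)·(-4)·(-6)] = 105/512
L_2(7/2) = (7/2)·(3/2)·(-5/2)·(-9/2)/[(4)·(2)·(-2)·(-4)] = 945/1024
L_3(7/2) = (7/2)·(3/2)·(-1/2)·(-9/2)/[(6)·(4)·(2)·(-2)] = -63/512
L_4(7/2) = (7/2)·(3/2)·(-1/2)·(-5/2)/[(8)·(6)·(4)·(2)] = 35/2048
Sum: (-3)·(-45/2048) + (-49)·(105/512) + (-527)·(945/1024) + (-2541)·(-63/512) + (-7963)·(35/2048) = -1279/4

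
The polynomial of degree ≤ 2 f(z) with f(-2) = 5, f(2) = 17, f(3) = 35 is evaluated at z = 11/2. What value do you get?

Evaluate each Lagrange basis at z = 11/2:
L_0(11/2) = (7/2)·(5/2)/[(-4)·(-5)] = 7/16
L_1(11/2) = (15/2)·(5/2)/[(4)·(-1)] = -75/16
L_2(11/2) = (15/2)·(7/2)/[(5)·(1)] = 21/4
Sum: 5·(7/16) + 17·(-75/16) + 35·(21/4) = 425/4

425/4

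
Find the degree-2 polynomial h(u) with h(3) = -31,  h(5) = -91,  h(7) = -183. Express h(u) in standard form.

Build the Lagrange basis polynomials:
L_0(u) = (u - 5)(u - 7) / [8] = (1/8)u^2 - (3/2)u + 35/8
L_1(u) = (u - 3)(u - 7) / [-4] = -(1/4)u^2 + (5/2)u - 21/4
L_2(u) = (u - 3)(u - 5) / [8] = (1/8)u^2 - u + 15/8
h(u) = (-31)·L_0 + (-91)·L_1 + (-183)·L_2
  (-31)·L_0(u) = -(31/8)u^2 + (93/2)u - 1085/8
  (-91)·L_1(u) = (91/4)u^2 - (455/2)u + 1911/4
  (-183)·L_2(u) = -(183/8)u^2 + 183u - 2745/8
Adding term by term: -4u^2 + 2u - 1

h(u) = -4u^2 + 2u - 1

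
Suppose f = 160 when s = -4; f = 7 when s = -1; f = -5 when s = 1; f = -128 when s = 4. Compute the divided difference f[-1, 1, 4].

-7

f[-1,1] = (-5 - 7) / (1 - (-1)) = -6
f[1,4] = (-128 - (-5)) / (4 - 1) = -41
f[-1,1,4] = (-41 - (-6)) / (4 - (-1)) = -7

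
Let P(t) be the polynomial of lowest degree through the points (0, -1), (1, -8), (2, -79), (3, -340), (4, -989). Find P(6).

-4603

L_0(6) = (5)·(4)·(3)·(2)/[(-1)·(-2)·(-3)·(-4)] = 5
L_1(6) = (6)·(4)·(3)·(2)/[(1)·(-1)·(-2)·(-3)] = -24
L_2(6) = (6)·(5)·(3)·(2)/[(2)·(1)·(-1)·(-2)] = 45
L_3(6) = (6)·(5)·(4)·(2)/[(3)·(2)·(1)·(-1)] = -40
L_4(6) = (6)·(5)·(4)·(3)/[(4)·(3)·(2)·(1)] = 15
Sum: (-1)·(5) + (-8)·(-24) + (-79)·(45) + (-340)·(-40) + (-989)·(15) = -4603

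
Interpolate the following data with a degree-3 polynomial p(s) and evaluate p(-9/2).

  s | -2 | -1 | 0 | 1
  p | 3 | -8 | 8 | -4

8153/16

Evaluate each Lagrange basis at s = -9/2:
L_0(-9/2) = (-7/2)·(-9/2)·(-11/2)/[(-1)·(-2)·(-3)] = 231/16
L_1(-9/2) = (-5/2)·(-9/2)·(-11/2)/[(1)·(-1)·(-2)] = -495/16
L_2(-9/2) = (-5/2)·(-7/2)·(-11/2)/[(2)·(1)·(-1)] = 385/16
L_3(-9/2) = (-5/2)·(-7/2)·(-9/2)/[(3)·(2)·(1)] = -105/16
Sum: 3·(231/16) + (-8)·(-495/16) + 8·(385/16) + (-4)·(-105/16) = 8153/16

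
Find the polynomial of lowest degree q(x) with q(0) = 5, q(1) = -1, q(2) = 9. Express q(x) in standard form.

Build the Lagrange basis polynomials:
L_0(x) = (x - 1)(x - 2) / [2] = (1/2)x^2 - (3/2)x + 1
L_1(x) = x(x - 2) / [-1] = -x^2 + 2x
L_2(x) = x(x - 1) / [2] = (1/2)x^2 - (1/2)x
q(x) = 5·L_0 + (-1)·L_1 + 9·L_2
  5·L_0(x) = (5/2)x^2 - (15/2)x + 5
  (-1)·L_1(x) = x^2 - 2x
  9·L_2(x) = (9/2)x^2 - (9/2)x
Adding term by term: 8x^2 - 14x + 5

q(x) = 8x^2 - 14x + 5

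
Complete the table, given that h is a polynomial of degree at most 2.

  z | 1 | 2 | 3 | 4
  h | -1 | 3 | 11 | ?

23

The 3 known values determine h uniquely (degree ≤ 2).
Evaluate each Lagrange basis at z = 4:
L_0(4) = (2)·(1)/[(-1)·(-2)] = 1
L_1(4) = (3)·(1)/[(1)·(-1)] = -3
L_2(4) = (3)·(2)/[(2)·(1)] = 3
Sum: (-1)·(1) + 3·(-3) + 11·(3) = 23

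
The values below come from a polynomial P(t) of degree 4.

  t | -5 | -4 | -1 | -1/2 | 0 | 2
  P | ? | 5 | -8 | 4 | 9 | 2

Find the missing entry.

The 5 known values determine P uniquely (degree ≤ 4).
L_0(-5) = (-4)·(-9/2)·(-5)·(-7)/[(-3)·(-7/2)·(-4)·(-6)] = 5/2
L_1(-5) = (-1)·(-9/2)·(-5)·(-7)/[(3)·(-1/2)·(-1)·(-3)] = -35
L_2(-5) = (-1)·(-4)·(-5)·(-7)/[(7/2)·(1/2)·(-1/2)·(-5/2)] = 64
L_3(-5) = (-1)·(-4)·(-9/2)·(-7)/[(4)·(1)·(1/2)·(-2)] = -63/2
L_4(-5) = (-1)·(-4)·(-9/2)·(-5)/[(6)·(3)·(5/2)·(2)] = 1
Sum: 5·(5/2) + (-8)·(-35) + 4·(64) + 9·(-63/2) + 2·(1) = 267

267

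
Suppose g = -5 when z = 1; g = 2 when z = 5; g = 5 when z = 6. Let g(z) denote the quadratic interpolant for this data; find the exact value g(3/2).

-73/16

Evaluate each Lagrange basis at z = 3/2:
L_0(3/2) = (-7/2)·(-9/2)/[(-4)·(-5)] = 63/80
L_1(3/2) = (1/2)·(-9/2)/[(4)·(-1)] = 9/16
L_2(3/2) = (1/2)·(-7/2)/[(5)·(1)] = -7/20
Sum: (-5)·(63/80) + 2·(9/16) + 5·(-7/20) = -73/16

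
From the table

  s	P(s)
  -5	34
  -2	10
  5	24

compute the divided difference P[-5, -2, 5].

1

P[-5,-2] = (10 - 34) / (-2 - (-5)) = -8
P[-2,5] = (24 - 10) / (5 - (-2)) = 2
P[-5,-2,5] = (2 - (-8)) / (5 - (-5)) = 1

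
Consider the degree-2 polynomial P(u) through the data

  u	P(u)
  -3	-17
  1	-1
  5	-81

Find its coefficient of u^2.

-3

The leading coefficient equals the top divided difference P[-3,1,5].
P[-3,1] = (-1 - (-17)) / (1 - (-3)) = 4
P[1,5] = (-81 - (-1)) / (5 - 1) = -20
P[-3,1,5] = (-20 - 4) / (5 - (-3)) = -3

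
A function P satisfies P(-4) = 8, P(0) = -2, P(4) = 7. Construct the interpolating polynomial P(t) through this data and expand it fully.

Build the Lagrange basis polynomials:
L_0(t) = t(t - 4) / [32] = (1/32)t^2 - (1/8)t
L_1(t) = (t + 4)(t - 4) / [-16] = -(1/16)t^2 + 1
L_2(t) = (t + 4)t / [32] = (1/32)t^2 + (1/8)t
P(t) = 8·L_0 + (-2)·L_1 + 7·L_2
  8·L_0(t) = (1/4)t^2 - t
  (-2)·L_1(t) = (1/8)t^2 - 2
  7·L_2(t) = (7/32)t^2 + (7/8)t
Adding term by term: (19/32)t^2 - (1/8)t - 2

P(t) = (19/32)t^2 - (1/8)t - 2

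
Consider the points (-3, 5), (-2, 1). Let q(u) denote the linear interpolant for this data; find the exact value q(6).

Evaluate each Lagrange basis at u = 6:
L_0(6) = (8)/[(-1)] = -8
L_1(6) = (9)/[(1)] = 9
Sum: 5·(-8) + 1·(9) = -31

-31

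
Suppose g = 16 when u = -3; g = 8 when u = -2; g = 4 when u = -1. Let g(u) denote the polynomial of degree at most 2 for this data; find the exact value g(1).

8

Using Newton's divided-difference form:
g[-3,-2] = (8 - 16) / (-2 - (-3)) = -8
g[-2,-1] = (4 - 8) / (-1 - (-2)) = -4
g[-3,-2,-1] = (-4 - (-8)) / (-1 - (-3)) = 2
g(1) = 16 + (-8)·(4) + 2·(4)·(3) = 8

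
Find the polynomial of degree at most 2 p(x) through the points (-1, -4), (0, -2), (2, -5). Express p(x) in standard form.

p(x) = -(7/6)x^2 + (5/6)x - 2

L_0(x) = x(x - 2) / [3] = (1/3)x^2 - (2/3)x
L_1(x) = (x + 1)(x - 2) / [-2] = -(1/2)x^2 + (1/2)x + 1
L_2(x) = (x + 1)x / [6] = (1/6)x^2 + (1/6)x
p(x) = (-4)·L_0 + (-2)·L_1 + (-5)·L_2
  (-4)·L_0(x) = -(4/3)x^2 + (8/3)x
  (-2)·L_1(x) = x^2 - x - 2
  (-5)·L_2(x) = -(5/6)x^2 - (5/6)x
Adding term by term: -(7/6)x^2 + (5/6)x - 2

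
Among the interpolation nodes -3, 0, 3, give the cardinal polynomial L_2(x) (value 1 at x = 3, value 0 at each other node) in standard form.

L_2(x) = (1/18)x^2 + (1/6)x

L_2(x) = (x + 3)x / [(6)·(3)]
       = (x^2 + 3x) / (18)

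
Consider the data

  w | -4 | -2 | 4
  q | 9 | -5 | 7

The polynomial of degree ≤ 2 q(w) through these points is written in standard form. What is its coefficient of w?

L_0(w) = (w + 2)(w - 4) / [16] = (1/16)w^2 - (1/8)w - 1/2
L_1(w) = (w + 4)(w - 4) / [-12] = -(1/12)w^2 + 4/3
L_2(w) = (w + 4)(w + 2) / [48] = (1/48)w^2 + (1/8)w + 1/6
q(w) = 9·L_0 + (-5)·L_1 + 7·L_2
Only the coefficient of w is needed; take it from each L_i and combine:
9·(-1/8) + (-5)·(0) + 7·(1/8) = -1/4

-1/4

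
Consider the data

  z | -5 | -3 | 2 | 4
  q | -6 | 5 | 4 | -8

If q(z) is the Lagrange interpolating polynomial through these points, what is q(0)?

28/3

L_0(0) = (3)·(-2)·(-4)/[(-2)·(-7)·(-9)] = -4/21
L_1(0) = (5)·(-2)·(-4)/[(2)·(-5)·(-7)] = 4/7
L_2(0) = (5)·(3)·(-4)/[(7)·(5)·(-2)] = 6/7
L_3(0) = (5)·(3)·(-2)/[(9)·(7)·(2)] = -5/21
Sum: (-6)·(-4/21) + 5·(4/7) + 4·(6/7) + (-8)·(-5/21) = 28/3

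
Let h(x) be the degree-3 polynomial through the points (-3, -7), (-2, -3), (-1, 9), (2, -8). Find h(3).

-65

L_0(3) = (5)·(4)·(1)/[(-1)·(-2)·(-5)] = -2
L_1(3) = (6)·(4)·(1)/[(1)·(-1)·(-4)] = 6
L_2(3) = (6)·(5)·(1)/[(2)·(1)·(-3)] = -5
L_3(3) = (6)·(5)·(4)/[(5)·(4)·(3)] = 2
Sum: (-7)·(-2) + (-3)·(6) + 9·(-5) + (-8)·(2) = -65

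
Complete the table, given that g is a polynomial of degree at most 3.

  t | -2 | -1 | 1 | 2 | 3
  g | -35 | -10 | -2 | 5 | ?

The 4 known values determine g uniquely (degree ≤ 3).
L_0(3) = (4)·(2)·(1)/[(-1)·(-3)·(-4)] = -2/3
L_1(3) = (5)·(2)·(1)/[(1)·(-2)·(-3)] = 5/3
L_2(3) = (5)·(4)·(1)/[(3)·(2)·(-1)] = -10/3
L_3(3) = (5)·(4)·(2)/[(4)·(3)·(1)] = 10/3
Sum: (-35)·(-2/3) + (-10)·(5/3) + (-2)·(-10/3) + 5·(10/3) = 30

30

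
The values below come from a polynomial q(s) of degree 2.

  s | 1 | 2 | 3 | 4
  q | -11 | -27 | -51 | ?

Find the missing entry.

-83

The 3 known values determine q uniquely (degree ≤ 2).
L_0(4) = (2)·(1)/[(-1)·(-2)] = 1
L_1(4) = (3)·(1)/[(1)·(-1)] = -3
L_2(4) = (3)·(2)/[(2)·(1)] = 3
Sum: (-11)·(1) + (-27)·(-3) + (-51)·(3) = -83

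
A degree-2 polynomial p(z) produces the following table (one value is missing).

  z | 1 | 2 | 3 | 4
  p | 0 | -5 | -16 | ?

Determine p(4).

The 3 known values determine p uniquely (degree ≤ 2).
Evaluate each Lagrange basis at z = 4:
L_0(4) = (2)·(1)/[(-1)·(-2)] = 1
L_1(4) = (3)·(1)/[(1)·(-1)] = -3
L_2(4) = (3)·(2)/[(2)·(1)] = 3
Sum: 0 + (-5)·(-3) + (-16)·(3) = -33

-33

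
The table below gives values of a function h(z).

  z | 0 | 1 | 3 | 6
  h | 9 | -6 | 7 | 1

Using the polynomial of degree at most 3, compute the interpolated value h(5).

164/9

Using Newton's divided-difference form:
h[0,1] = (-6 - 9) / (1 - 0) = -15
h[1,3] = (7 - (-6)) / (3 - 1) = 13/2
h[3,6] = (1 - 7) / (6 - 3) = -2
h[0,1,3] = (13/2 - (-15)) / (3 - 0) = 43/6
h[1,3,6] = (-2 - 13/2) / (6 - 1) = -17/10
h[0,1,3,6] = (-17/10 - 43/6) / (6 - 0) = -133/90
h(5) = 9 + (-15)·(5) + (43/6)·(5)·(4) + (-133/90)·(5)·(4)·(2) = 164/9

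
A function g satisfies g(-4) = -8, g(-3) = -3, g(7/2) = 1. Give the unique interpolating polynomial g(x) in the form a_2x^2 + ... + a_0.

Newton's divided differences:
g[-4,-3] = (-3 - (-8)) / (-3 - (-4)) = 5
g[-3,7/2] = (1 - (-3)) / (7/2 - (-3)) = 8/13
g[-4,-3,7/2] = (8/13 - 5) / (7/2 - (-4)) = -38/65
g(x) = -8 + 5·(x + 4) + (-38/65)·(x + 4)(x + 3)
Expanding: g(x) = -(38/65)x^2 + (59/65)x + 324/65

g(x) = -(38/65)x^2 + (59/65)x + 324/65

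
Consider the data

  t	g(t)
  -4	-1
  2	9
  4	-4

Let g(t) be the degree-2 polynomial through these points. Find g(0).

83/6

Evaluate each Lagrange basis at t = 0:
L_0(0) = (-2)·(-4)/[(-6)·(-8)] = 1/6
L_1(0) = (4)·(-4)/[(6)·(-2)] = 4/3
L_2(0) = (4)·(-2)/[(8)·(2)] = -1/2
Sum: (-1)·(1/6) + 9·(4/3) + (-4)·(-1/2) = 83/6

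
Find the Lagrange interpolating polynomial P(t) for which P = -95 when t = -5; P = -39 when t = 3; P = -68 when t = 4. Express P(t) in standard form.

P(t) = -4t^2 - t

L_0(t) = (t - 3)(t - 4) / [72] = (1/72)t^2 - (7/72)t + 1/6
L_1(t) = (t + 5)(t - 4) / [-8] = -(1/8)t^2 - (1/8)t + 5/2
L_2(t) = (t + 5)(t - 3) / [9] = (1/9)t^2 + (2/9)t - 5/3
P(t) = (-95)·L_0 + (-39)·L_1 + (-68)·L_2
  (-95)·L_0(t) = -(95/72)t^2 + (665/72)t - 95/6
  (-39)·L_1(t) = (39/8)t^2 + (39/8)t - 195/2
  (-68)·L_2(t) = -(68/9)t^2 - (136/9)t + 340/3
Adding term by term: -4t^2 - t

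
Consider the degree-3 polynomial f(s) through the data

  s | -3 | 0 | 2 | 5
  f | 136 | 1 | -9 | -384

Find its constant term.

1

L_0(s) = s(s - 2)(s - 5) / [-120] = -(1/120)s^3 + (7/120)s^2 - (1/12)s
L_1(s) = (s + 3)(s - 2)(s - 5) / [30] = (1/30)s^3 - (2/15)s^2 - (11/30)s + 1
L_2(s) = (s + 3)s(s - 5) / [-30] = -(1/30)s^3 + (1/15)s^2 + (1/2)s
L_3(s) = (s + 3)s(s - 2) / [120] = (1/120)s^3 + (1/120)s^2 - (1/20)s
f(s) = 136·L_0 + 1·L_1 + (-9)·L_2 + (-384)·L_3
Only the constant term is needed; take it from each L_i and combine:
136·(0) + 1·(1) + (-9)·(0) + (-384)·(0) = 1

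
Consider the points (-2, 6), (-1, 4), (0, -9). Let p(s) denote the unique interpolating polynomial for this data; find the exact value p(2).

-68

L_0(2) = (3)·(2)/[(-1)·(-2)] = 3
L_1(2) = (4)·(2)/[(1)·(-1)] = -8
L_2(2) = (4)·(3)/[(2)·(1)] = 6
Sum: 6·(3) + 4·(-8) + (-9)·(6) = -68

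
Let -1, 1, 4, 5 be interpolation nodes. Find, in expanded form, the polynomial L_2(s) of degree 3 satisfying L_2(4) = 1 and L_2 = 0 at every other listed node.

L_2(s) = -(1/15)s^3 + (1/3)s^2 + (1/15)s - 1/3

L_2(s) = (s + 1)(s - 1)(s - 5) / [(5)·(3)·(-1)]
       = (s^3 - 5s^2 - s + 5) / (-15)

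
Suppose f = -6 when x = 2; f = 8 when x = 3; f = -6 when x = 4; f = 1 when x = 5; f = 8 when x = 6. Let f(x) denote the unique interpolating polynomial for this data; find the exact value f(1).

-167

Evaluate each Lagrange basis at x = 1:
L_0(1) = (-2)·(-3)·(-4)·(-5)/[(-1)·(-2)·(-3)·(-4)] = 5
L_1(1) = (-1)·(-3)·(-4)·(-5)/[(1)·(-1)·(-2)·(-3)] = -10
L_2(1) = (-1)·(-2)·(-4)·(-5)/[(2)·(1)·(-1)·(-2)] = 10
L_3(1) = (-1)·(-2)·(-3)·(-5)/[(3)·(2)·(1)·(-1)] = -5
L_4(1) = (-1)·(-2)·(-3)·(-4)/[(4)·(3)·(2)·(1)] = 1
Sum: (-6)·(5) + 8·(-10) + (-6)·(10) + 1·(-5) + 8·(1) = -167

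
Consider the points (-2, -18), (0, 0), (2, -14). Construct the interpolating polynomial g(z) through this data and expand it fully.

g(z) = -4z^2 + z

Newton's divided differences:
g[-2,0] = (0 - (-18)) / (0 - (-2)) = 9
g[0,2] = (-14 - 0) / (2 - 0) = -7
g[-2,0,2] = (-7 - 9) / (2 - (-2)) = -4
g(z) = -18 + 9·(z + 2) + (-4)·(z + 2)z
Expanding: g(z) = -4z^2 + z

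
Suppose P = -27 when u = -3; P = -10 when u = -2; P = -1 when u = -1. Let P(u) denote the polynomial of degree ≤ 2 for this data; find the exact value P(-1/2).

L_0(-1/2) = (3/2)·(1/2)/[(-1)·(-2)] = 3/8
L_1(-1/2) = (5/2)·(1/2)/[(1)·(-1)] = -5/4
L_2(-1/2) = (5/2)·(3/2)/[(2)·(1)] = 15/8
Sum: (-27)·(3/8) + (-10)·(-5/4) + (-1)·(15/8) = 1/2

1/2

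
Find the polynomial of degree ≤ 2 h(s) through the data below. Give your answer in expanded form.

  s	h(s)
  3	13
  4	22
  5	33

h(s) = s^2 + 2s - 2

Build the Lagrange basis polynomials:
L_0(s) = (s - 4)(s - 5) / [2] = (1/2)s^2 - (9/2)s + 10
L_1(s) = (s - 3)(s - 5) / [-1] = -s^2 + 8s - 15
L_2(s) = (s - 3)(s - 4) / [2] = (1/2)s^2 - (7/2)s + 6
h(s) = 13·L_0 + 22·L_1 + 33·L_2
  13·L_0(s) = (13/2)s^2 - (117/2)s + 130
  22·L_1(s) = -22s^2 + 176s - 330
  33·L_2(s) = (33/2)s^2 - (231/2)s + 198
Adding term by term: s^2 + 2s - 2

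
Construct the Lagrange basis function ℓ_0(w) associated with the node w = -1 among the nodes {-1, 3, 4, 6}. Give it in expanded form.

ℓ_0(w) = (w - 3)(w - 4)(w - 6) / [(-4)·(-5)·(-7)]
       = (w^3 - 13w^2 + 54w - 72) / (-140)

ℓ_0(w) = -(1/140)w^3 + (13/140)w^2 - (27/70)w + 18/35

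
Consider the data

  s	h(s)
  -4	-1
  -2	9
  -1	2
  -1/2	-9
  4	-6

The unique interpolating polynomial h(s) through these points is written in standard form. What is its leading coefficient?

1303/2520

Build the Lagrange basis polynomials:
L_0(s) = (s + 2)(s + 1)(s + 1/2)(s - 4) / [168] = (1/168)s^4 - (1/336)s^3 - (1/16)s^2 - (13/168)s - 1/42
L_1(s) = (s + 4)(s + 1)(s + 1/2)(s - 4) / [-18] = -(1/18)s^4 - (1/12)s^3 + (31/36)s^2 + (4/3)s + 4/9
L_2(s) = (s + 4)(s + 2)(s + 1/2)(s - 4) / [15/2] = (2/15)s^4 + (1/3)s^3 - 2s^2 - (16/3)s - 32/15
L_3(s) = (s + 4)(s + 2)(s + 1)(s - 4) / [-189/16] = -(16/189)s^4 - (16/63)s^3 + (32/27)s^2 + (256/63)s + 512/189
L_4(s) = (s + 4)(s + 2)(s + 1)(s + 1/2) / [1080] = (1/1080)s^4 + (1/144)s^3 + (7/432)s^2 + (1/72)s + 1/270
h(s) = (-1)·L_0 + 9·L_1 + 2·L_2 + (-9)·L_3 + (-6)·L_4
Only the coefficient of s^4 is needed; take it from each L_i and combine:
(-1)·(1/168) + 9·(-1/18) + 2·(2/15) + (-9)·(-16/189) + (-6)·(1/1080) = 1303/2520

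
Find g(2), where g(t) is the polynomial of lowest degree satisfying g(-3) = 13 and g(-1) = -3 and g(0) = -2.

18

Evaluate each Lagrange basis at t = 2:
L_0(2) = (3)·(2)/[(-2)·(-3)] = 1
L_1(2) = (5)·(2)/[(2)·(-1)] = -5
L_2(2) = (5)·(3)/[(3)·(1)] = 5
Sum: 13·(1) + (-3)·(-5) + (-2)·(5) = 18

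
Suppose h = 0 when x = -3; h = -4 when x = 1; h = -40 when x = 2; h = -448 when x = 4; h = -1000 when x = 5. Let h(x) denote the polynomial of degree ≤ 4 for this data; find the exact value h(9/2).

-10935/16

L_0(9/2) = (7/2)·(5/2)·(1/2)·(-1/2)/[(-4)·(-5)·(-7)·(-8)] = -1/512
L_1(9/2) = (15/2)·(5/2)·(1/2)·(-1/2)/[(4)·(-1)·(-3)·(-4)] = 25/256
L_2(9/2) = (15/2)·(7/2)·(1/2)·(-1/2)/[(5)·(1)·(-2)·(-3)] = -7/32
L_3(9/2) = (15/2)·(7/2)·(5/2)·(-1/2)/[(7)·(3)·(2)·(-1)] = 25/32
L_4(9/2) = (15/2)·(7/2)·(5/2)·(1/2)/[(8)·(4)·(3)·(1)] = 175/512
Sum: 0 + (-4)·(25/256) + (-40)·(-7/32) + (-448)·(25/32) + (-1000)·(175/512) = -10935/16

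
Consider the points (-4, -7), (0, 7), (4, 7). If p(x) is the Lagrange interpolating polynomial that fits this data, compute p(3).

L_0(3) = (3)·(-1)/[(-4)·(-8)] = -3/32
L_1(3) = (7)·(-1)/[(4)·(-4)] = 7/16
L_2(3) = (7)·(3)/[(8)·(4)] = 21/32
Sum: (-7)·(-3/32) + 7·(7/16) + 7·(21/32) = 133/16

133/16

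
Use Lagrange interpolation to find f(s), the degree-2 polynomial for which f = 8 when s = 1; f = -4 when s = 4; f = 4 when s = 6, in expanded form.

L_0(s) = (s - 4)(s - 6) / [15] = (1/15)s^2 - (2/3)s + 8/5
L_1(s) = (s - 1)(s - 6) / [-6] = -(1/6)s^2 + (7/6)s - 1
L_2(s) = (s - 1)(s - 4) / [10] = (1/10)s^2 - (1/2)s + 2/5
f(s) = 8·L_0 + (-4)·L_1 + 4·L_2
  8·L_0(s) = (8/15)s^2 - (16/3)s + 64/5
  (-4)·L_1(s) = (2/3)s^2 - (14/3)s + 4
  4·L_2(s) = (2/5)s^2 - 2s + 8/5
Adding term by term: (8/5)s^2 - 12s + 92/5

f(s) = (8/5)s^2 - 12s + 92/5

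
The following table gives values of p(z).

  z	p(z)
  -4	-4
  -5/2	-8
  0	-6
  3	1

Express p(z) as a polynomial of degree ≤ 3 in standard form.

p(z) = -(97/1155)z^3 + (247/770)z^2 + (4913/2310)z - 6

L_0(z) = (z + 5/2)z(z - 3) / [-42] = -(1/42)z^3 + (1/84)z^2 + (5/28)z
L_1(z) = (z + 4)z(z - 3) / [165/8] = (8/165)z^3 + (8/165)z^2 - (32/55)z
L_2(z) = (z + 4)(z + 5/2)(z - 3) / [-30] = -(1/30)z^3 - (7/60)z^2 + (19/60)z + 1
L_3(z) = (z + 4)(z + 5/2)z / [231/2] = (2/231)z^3 + (13/231)z^2 + (20/231)z
p(z) = (-4)·L_0 + (-8)·L_1 + (-6)·L_2 + 1·L_3
  (-4)·L_0(z) = (2/21)z^3 - (1/21)z^2 - (5/7)z
  (-8)·L_1(z) = -(64/165)z^3 - (64/165)z^2 + (256/55)z
  (-6)·L_2(z) = (1/5)z^3 + (7/10)z^2 - (19/10)z - 6
  1·L_3(z) = (2/231)z^3 + (13/231)z^2 + (20/231)z
Adding term by term: -(97/1155)z^3 + (247/770)z^2 + (4913/2310)z - 6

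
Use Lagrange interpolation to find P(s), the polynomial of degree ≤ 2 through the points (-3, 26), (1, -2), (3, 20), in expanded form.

P(s) = 3s^2 - s - 4

Build the Lagrange basis polynomials:
L_0(s) = (s - 1)(s - 3) / [24] = (1/24)s^2 - (1/6)s + 1/8
L_1(s) = (s + 3)(s - 3) / [-8] = -(1/8)s^2 + 9/8
L_2(s) = (s + 3)(s - 1) / [12] = (1/12)s^2 + (1/6)s - 1/4
P(s) = 26·L_0 + (-2)·L_1 + 20·L_2
  26·L_0(s) = (13/12)s^2 - (13/3)s + 13/4
  (-2)·L_1(s) = (1/4)s^2 - 9/4
  20·L_2(s) = (5/3)s^2 + (10/3)s - 5
Adding term by term: 3s^2 - s - 4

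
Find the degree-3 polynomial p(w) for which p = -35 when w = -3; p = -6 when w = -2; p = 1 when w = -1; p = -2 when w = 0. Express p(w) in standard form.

L_0(w) = (w + 2)(w + 1)w / [-6] = -(1/6)w^3 - (1/2)w^2 - (1/3)w
L_1(w) = (w + 3)(w + 1)w / [2] = (1/2)w^3 + 2w^2 + (3/2)w
L_2(w) = (w + 3)(w + 2)w / [-2] = -(1/2)w^3 - (5/2)w^2 - 3w
L_3(w) = (w + 3)(w + 2)(w + 1) / [6] = (1/6)w^3 + w^2 + (11/6)w + 1
p(w) = (-35)·L_0 + (-6)·L_1 + 1·L_2 + (-2)·L_3
  (-35)·L_0(w) = (35/6)w^3 + (35/2)w^2 + (35/3)w
  (-6)·L_1(w) = -3w^3 - 12w^2 - 9w
  1·L_2(w) = -(1/2)w^3 - (5/2)w^2 - 3w
  (-2)·L_3(w) = -(1/3)w^3 - 2w^2 - (11/3)w - 2
Adding term by term: 2w^3 + w^2 - 4w - 2

p(w) = 2w^3 + w^2 - 4w - 2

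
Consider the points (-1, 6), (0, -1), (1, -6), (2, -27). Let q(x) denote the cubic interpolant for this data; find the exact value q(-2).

33

Using Newton's divided-difference form:
q[-1,0] = (-1 - 6) / (0 - (-1)) = -7
q[0,1] = (-6 - (-1)) / (1 - 0) = -5
q[1,2] = (-27 - (-6)) / (2 - 1) = -21
q[-1,0,1] = (-5 - (-7)) / (1 - (-1)) = 1
q[0,1,2] = (-21 - (-5)) / (2 - 0) = -8
q[-1,0,1,2] = (-8 - 1) / (2 - (-1)) = -3
q(-2) = 6 + (-7)·(-1) + 1·(-1)·(-2) + (-3)·(-1)·(-2)·(-3) = 33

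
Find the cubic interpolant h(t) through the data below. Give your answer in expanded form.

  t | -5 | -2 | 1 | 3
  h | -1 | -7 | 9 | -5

h(t) = -(83/180)t^3 - (139/90)t^2 + (931/180)t + 35/6

Newton's divided differences:
h[-5,-2] = (-7 - (-1)) / (-2 - (-5)) = -2
h[-2,1] = (9 - (-7)) / (1 - (-2)) = 16/3
h[1,3] = (-5 - 9) / (3 - 1) = -7
h[-5,-2,1] = (16/3 - (-2)) / (1 - (-5)) = 11/9
h[-2,1,3] = (-7 - 16/3) / (3 - (-2)) = -37/15
h[-5,-2,1,3] = (-37/15 - 11/9) / (3 - (-5)) = -83/180
h(t) = -1 + (-2)·(t + 5) + (11/9)·(t + 5)(t + 2) + (-83/180)·(t + 5)(t + 2)(t - 1)
Expanding: h(t) = -(83/180)t^3 - (139/90)t^2 + (931/180)t + 35/6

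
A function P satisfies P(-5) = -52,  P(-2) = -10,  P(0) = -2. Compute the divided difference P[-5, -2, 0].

-2

P[-5,-2] = (-10 - (-52)) / (-2 - (-5)) = 14
P[-2,0] = (-2 - (-10)) / (0 - (-2)) = 4
P[-5,-2,0] = (4 - 14) / (0 - (-5)) = -2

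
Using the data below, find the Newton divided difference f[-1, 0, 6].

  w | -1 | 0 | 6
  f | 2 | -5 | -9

19/21

f[-1,0] = (-5 - 2) / (0 - (-1)) = -7
f[0,6] = (-9 - (-5)) / (6 - 0) = -2/3
f[-1,0,6] = (-2/3 - (-7)) / (6 - (-1)) = 19/21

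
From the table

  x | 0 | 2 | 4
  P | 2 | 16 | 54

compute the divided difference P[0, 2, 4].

3

P[0,2] = (16 - 2) / (2 - 0) = 7
P[2,4] = (54 - 16) / (4 - 2) = 19
P[0,2,4] = (19 - 7) / (4 - 0) = 3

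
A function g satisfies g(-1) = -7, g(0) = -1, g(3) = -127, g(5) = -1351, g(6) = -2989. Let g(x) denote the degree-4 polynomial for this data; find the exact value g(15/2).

-123991/16

Using Newton's divided-difference form:
g[-1,0] = (-1 - (-7)) / (0 - (-1)) = 6
g[0,3] = (-127 - (-1)) / (3 - 0) = -42
g[3,5] = (-1351 - (-127)) / (5 - 3) = -612
g[5,6] = (-2989 - (-1351)) / (6 - 5) = -1638
g[-1,0,3] = (-42 - 6) / (3 - (-1)) = -12
g[0,3,5] = (-612 - (-42)) / (5 - 0) = -114
g[3,5,6] = (-1638 - (-612)) / (6 - 3) = -342
g[-1,0,3,5] = (-114 - (-12)) / (5 - (-1)) = -17
g[0,3,5,6] = (-342 - (-114)) / (6 - 0) = -38
g[-1,0,3,5,6] = (-38 - (-17)) / (6 - (-1)) = -3
g(15/2) = -7 + 6·(17/2) + (-12)·(17/2)·(15/2) + (-17)·(17/2)·(15/2)·(9/2) + (-3)·(17/2)·(15/2)·(9/2)·(5/2) = -123991/16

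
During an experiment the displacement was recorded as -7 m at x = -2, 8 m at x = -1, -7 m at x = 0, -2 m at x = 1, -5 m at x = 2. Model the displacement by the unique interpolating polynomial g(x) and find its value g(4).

-537

Evaluate each Lagrange basis at x = 4:
L_0(4) = (5)·(4)·(3)·(2)/[(-1)·(-2)·(-3)·(-4)] = 5
L_1(4) = (6)·(4)·(3)·(2)/[(1)·(-1)·(-2)·(-3)] = -24
L_2(4) = (6)·(5)·(3)·(2)/[(2)·(1)·(-1)·(-2)] = 45
L_3(4) = (6)·(5)·(4)·(2)/[(3)·(2)·(1)·(-1)] = -40
L_4(4) = (6)·(5)·(4)·(3)/[(4)·(3)·(2)·(1)] = 15
Sum: (-7)·(5) + 8·(-24) + (-7)·(45) + (-2)·(-40) + (-5)·(15) = -537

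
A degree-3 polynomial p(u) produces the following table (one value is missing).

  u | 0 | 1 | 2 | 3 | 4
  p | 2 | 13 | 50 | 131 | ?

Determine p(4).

274

The 4 known values determine p uniquely (degree ≤ 3).
L_0(4) = (3)·(2)·(1)/[(-1)·(-2)·(-3)] = -1
L_1(4) = (4)·(2)·(1)/[(1)·(-1)·(-2)] = 4
L_2(4) = (4)·(3)·(1)/[(2)·(1)·(-1)] = -6
L_3(4) = (4)·(3)·(2)/[(3)·(2)·(1)] = 4
Sum: 2·(-1) + 13·(4) + 50·(-6) + 131·(4) = 274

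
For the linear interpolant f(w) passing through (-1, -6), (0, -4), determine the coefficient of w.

2

Build the Lagrange basis polynomials:
L_0(w) = w / [-1] = -w
L_1(w) = (w + 1) / [1] = w + 1
f(w) = (-6)·L_0 + (-4)·L_1
Only the coefficient of w is needed; take it from each L_i and combine:
(-6)·(-1) + (-4)·(1) = 2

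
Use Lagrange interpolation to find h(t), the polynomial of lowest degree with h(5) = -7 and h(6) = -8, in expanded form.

Build the Lagrange basis polynomials:
L_0(t) = (t - 6) / [-1] = -t + 6
L_1(t) = (t - 5) / [1] = t - 5
h(t) = (-7)·L_0 + (-8)·L_1
  (-7)·L_0(t) = 7t - 42
  (-8)·L_1(t) = -8t + 40
Adding term by term: -t - 2

h(t) = -t - 2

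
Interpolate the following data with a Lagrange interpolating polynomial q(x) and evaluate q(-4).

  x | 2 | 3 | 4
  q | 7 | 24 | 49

73

Evaluate each Lagrange basis at x = -4:
L_0(-4) = (-7)·(-8)/[(-1)·(-2)] = 28
L_1(-4) = (-6)·(-8)/[(1)·(-1)] = -48
L_2(-4) = (-6)·(-7)/[(2)·(1)] = 21
Sum: 7·(28) + 24·(-48) + 49·(21) = 73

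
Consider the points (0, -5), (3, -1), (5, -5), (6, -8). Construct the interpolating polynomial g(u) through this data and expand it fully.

Build the Lagrange basis polynomials:
L_0(u) = (u - 3)(u - 5)(u - 6) / [-90] = -(1/90)u^3 + (7/45)u^2 - (7/10)u + 1
L_1(u) = u(u - 5)(u - 6) / [18] = (1/18)u^3 - (11/18)u^2 + (5/3)u
L_2(u) = u(u - 3)(u - 6) / [-10] = -(1/10)u^3 + (9/10)u^2 - (9/5)u
L_3(u) = u(u - 3)(u - 5) / [18] = (1/18)u^3 - (4/9)u^2 + (5/6)u
g(u) = (-5)·L_0 + (-1)·L_1 + (-5)·L_2 + (-8)·L_3
  (-5)·L_0(u) = (1/18)u^3 - (7/9)u^2 + (7/2)u - 5
  (-1)·L_1(u) = -(1/18)u^3 + (11/18)u^2 - (5/3)u
  (-5)·L_2(u) = (1/2)u^3 - (9/2)u^2 + 9u
  (-8)·L_3(u) = -(4/9)u^3 + (32/9)u^2 - (20/3)u
Adding term by term: (1/18)u^3 - (10/9)u^2 + (25/6)u - 5

g(u) = (1/18)u^3 - (10/9)u^2 + (25/6)u - 5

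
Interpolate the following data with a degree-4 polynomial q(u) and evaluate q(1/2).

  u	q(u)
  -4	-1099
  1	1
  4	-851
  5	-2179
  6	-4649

Using Newton's divided-difference form:
q[-4,1] = (1 - (-1099)) / (1 - (-4)) = 220
q[1,4] = (-851 - 1) / (4 - 1) = -284
q[4,5] = (-2179 - (-851)) / (5 - 4) = -1328
q[5,6] = (-4649 - (-2179)) / (6 - 5) = -2470
q[-4,1,4] = (-284 - 220) / (4 - (-4)) = -63
q[1,4,5] = (-1328 - (-284)) / (5 - 1) = -261
q[4,5,6] = (-2470 - (-1328)) / (6 - 4) = -571
q[-4,1,4,5] = (-261 - (-63)) / (5 - (-4)) = -22
q[1,4,5,6] = (-571 - (-261)) / (6 - 1) = -62
q[-4,1,4,5,6] = (-62 - (-22)) / (6 - (-4)) = -4
q(1/2) = -1099 + 220·(9/2) + (-63)·(9/2)·(-1/2) + (-22)·(9/2)·(-1/2)·(-7/2) + (-4)·(9/2)·(-1/2)·(-7/2)·(-9/2) = 5/4

5/4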